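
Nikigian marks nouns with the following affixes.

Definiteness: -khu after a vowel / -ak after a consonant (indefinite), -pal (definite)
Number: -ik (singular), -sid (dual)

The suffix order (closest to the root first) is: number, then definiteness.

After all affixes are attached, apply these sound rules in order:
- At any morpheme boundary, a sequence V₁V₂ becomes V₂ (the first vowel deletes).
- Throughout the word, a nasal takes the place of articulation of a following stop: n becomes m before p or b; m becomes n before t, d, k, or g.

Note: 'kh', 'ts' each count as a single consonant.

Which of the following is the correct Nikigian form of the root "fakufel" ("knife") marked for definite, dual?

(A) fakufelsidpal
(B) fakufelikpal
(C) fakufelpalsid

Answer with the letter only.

Attach number dual -sid → fakufelsid.
Attach definiteness definite -pal → fakufelsidpal.
Vowel deletion: no change.
Nasal assimilation: no change.
So the correct form is fakufelsidpal, option (A).
(B) fakufelikpal is wrong: it uses singular instead of dual for number.
(C) fakufelpalsid is wrong: it has the affixes in the wrong order.

A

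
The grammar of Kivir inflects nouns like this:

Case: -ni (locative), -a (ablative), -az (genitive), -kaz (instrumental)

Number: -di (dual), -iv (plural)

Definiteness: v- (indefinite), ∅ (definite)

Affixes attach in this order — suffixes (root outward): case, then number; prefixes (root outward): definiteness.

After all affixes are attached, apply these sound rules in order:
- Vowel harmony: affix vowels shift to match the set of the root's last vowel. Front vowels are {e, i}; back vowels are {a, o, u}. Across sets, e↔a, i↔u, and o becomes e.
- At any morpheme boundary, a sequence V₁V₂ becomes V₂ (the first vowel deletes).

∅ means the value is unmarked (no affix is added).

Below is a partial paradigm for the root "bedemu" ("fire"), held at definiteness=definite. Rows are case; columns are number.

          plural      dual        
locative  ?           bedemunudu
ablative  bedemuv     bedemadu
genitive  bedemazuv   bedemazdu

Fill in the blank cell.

Attach case locative -ni → bedemuni.
Attach number plural -iv → bedemuniiv.
definiteness = definite: zero marking, form stays bedemuniiv.
Apply vowel harmony: bedemuniiv → bedemunuuv.
Apply vowel deletion: bedemunuuv → bedemunuv.

bedemunuv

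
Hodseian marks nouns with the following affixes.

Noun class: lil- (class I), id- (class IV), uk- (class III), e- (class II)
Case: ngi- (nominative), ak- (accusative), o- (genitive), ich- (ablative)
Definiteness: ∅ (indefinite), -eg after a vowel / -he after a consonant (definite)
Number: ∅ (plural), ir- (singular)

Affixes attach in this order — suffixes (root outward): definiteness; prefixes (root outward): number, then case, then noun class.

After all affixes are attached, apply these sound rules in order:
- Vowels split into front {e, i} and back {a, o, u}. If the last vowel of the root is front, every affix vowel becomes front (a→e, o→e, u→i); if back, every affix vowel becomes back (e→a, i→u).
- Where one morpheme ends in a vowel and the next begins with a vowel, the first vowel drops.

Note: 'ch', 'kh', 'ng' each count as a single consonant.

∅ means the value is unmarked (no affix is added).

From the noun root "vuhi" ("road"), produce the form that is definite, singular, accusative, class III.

ikekirvuheg

Attach number singular ir- → irvuhi.
Attach case accusative ak- → akirvuhi.
Attach definiteness definite -eg (after vowel 'i') → akirvuhieg.
Attach noun class class III uk- → ukakirvuhieg.
Apply vowel harmony: ukakirvuhieg → ikekirvuhieg.
Apply vowel deletion: ikekirvuhieg → ikekirvuheg.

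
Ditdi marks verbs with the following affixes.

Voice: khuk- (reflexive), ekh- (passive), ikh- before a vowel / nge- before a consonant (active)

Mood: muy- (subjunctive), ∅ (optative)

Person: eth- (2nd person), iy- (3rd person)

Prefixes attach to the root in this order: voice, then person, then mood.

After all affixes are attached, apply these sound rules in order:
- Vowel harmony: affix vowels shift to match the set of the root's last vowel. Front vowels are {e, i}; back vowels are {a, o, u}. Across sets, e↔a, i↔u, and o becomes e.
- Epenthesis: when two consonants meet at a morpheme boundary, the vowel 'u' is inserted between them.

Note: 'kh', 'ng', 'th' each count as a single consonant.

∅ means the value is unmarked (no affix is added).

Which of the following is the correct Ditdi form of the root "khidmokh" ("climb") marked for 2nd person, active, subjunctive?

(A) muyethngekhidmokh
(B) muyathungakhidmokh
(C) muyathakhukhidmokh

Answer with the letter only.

Attach voice active nge- (before consonant 'kh') → ngekhidmokh.
Attach person 2nd person eth- → ethngekhidmokh.
Attach mood subjunctive muy- → muyethngekhidmokh.
Apply vowel harmony: muyethngekhidmokh → muyathngakhidmokh.
Apply epenthesis: muyathngakhidmokh → muyathungakhidmokh.
So the correct form is muyathungakhidmokh, option (B).
(A) muyethngekhidmokh is wrong: it fails to apply the sound rule(s).
(C) muyathakhukhidmokh is wrong: it uses passive instead of active for voice.

B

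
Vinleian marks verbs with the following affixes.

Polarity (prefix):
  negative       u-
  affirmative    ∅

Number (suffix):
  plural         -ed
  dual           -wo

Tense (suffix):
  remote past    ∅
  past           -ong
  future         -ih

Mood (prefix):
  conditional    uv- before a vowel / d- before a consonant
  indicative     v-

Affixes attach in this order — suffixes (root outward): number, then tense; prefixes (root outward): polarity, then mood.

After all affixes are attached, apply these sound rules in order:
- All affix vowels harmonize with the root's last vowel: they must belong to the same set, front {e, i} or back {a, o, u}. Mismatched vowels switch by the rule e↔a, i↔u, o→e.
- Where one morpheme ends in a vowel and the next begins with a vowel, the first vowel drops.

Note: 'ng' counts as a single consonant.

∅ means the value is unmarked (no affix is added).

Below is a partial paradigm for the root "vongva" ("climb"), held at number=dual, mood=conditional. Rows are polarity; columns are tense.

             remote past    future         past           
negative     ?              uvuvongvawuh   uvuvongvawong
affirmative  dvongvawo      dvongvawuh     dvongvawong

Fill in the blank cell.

Attach number dual -wo → vongvawo.
Attach polarity negative u- → uvongvawo.
tense = remote past: zero marking, form stays uvongvawo.
Attach mood conditional uv- (before vowel 'u') → uvuvongvawo.
Vowel harmony: no change.
Vowel deletion: no change.

uvuvongvawo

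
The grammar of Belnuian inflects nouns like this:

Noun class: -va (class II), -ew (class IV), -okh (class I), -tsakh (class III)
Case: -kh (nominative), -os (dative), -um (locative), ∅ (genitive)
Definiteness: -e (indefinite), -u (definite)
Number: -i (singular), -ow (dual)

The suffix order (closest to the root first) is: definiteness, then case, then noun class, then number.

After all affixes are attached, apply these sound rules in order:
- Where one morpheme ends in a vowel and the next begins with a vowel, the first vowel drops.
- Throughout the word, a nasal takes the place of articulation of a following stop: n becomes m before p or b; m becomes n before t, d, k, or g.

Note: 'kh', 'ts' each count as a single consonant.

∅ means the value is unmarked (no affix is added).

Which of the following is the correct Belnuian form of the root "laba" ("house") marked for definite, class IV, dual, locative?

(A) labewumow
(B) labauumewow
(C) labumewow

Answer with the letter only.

C

Attach definiteness definite -u → labau.
Attach case locative -um → labauum.
Attach noun class class IV -ew → labauumew.
Attach number dual -ow → labauumewow.
Apply vowel deletion: labauumewow → labumewow.
Nasal assimilation: no change.
So the correct form is labumewow, option (C).
(B) labauumewow is wrong: it fails to apply the sound rule(s).
(A) labewumow is wrong: it has the affixes in the wrong order.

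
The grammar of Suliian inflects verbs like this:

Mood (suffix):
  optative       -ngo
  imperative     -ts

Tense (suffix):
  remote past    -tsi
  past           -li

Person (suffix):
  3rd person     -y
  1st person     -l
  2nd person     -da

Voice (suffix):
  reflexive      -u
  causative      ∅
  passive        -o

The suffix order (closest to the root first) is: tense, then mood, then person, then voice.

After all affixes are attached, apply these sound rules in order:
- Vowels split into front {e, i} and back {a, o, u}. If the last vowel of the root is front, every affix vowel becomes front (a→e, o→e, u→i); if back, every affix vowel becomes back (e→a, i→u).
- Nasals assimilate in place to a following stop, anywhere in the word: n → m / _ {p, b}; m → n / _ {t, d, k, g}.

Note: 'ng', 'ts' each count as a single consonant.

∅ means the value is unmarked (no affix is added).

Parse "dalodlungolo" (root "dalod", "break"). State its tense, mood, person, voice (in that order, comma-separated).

past, optative, 1st person, passive

Segment: dalod-li-ngo-l-o.
tense: -li → past.
mood: -ngo → optative.
person: -l → 1st person.
voice: -o → passive.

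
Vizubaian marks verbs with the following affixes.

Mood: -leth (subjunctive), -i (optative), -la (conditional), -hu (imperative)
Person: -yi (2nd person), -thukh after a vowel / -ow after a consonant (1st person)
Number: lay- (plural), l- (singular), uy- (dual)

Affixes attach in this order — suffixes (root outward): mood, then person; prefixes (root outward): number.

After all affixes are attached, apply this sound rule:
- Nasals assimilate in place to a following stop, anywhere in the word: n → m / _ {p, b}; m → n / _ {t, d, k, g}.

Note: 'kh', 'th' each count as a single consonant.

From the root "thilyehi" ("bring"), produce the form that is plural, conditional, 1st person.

Attach mood conditional -la → thilyehila.
Attach number plural lay- → laythilyehila.
Attach person 1st person -thukh (after vowel 'a') → laythilyehilathukh.
Nasal assimilation: no change.

laythilyehilathukh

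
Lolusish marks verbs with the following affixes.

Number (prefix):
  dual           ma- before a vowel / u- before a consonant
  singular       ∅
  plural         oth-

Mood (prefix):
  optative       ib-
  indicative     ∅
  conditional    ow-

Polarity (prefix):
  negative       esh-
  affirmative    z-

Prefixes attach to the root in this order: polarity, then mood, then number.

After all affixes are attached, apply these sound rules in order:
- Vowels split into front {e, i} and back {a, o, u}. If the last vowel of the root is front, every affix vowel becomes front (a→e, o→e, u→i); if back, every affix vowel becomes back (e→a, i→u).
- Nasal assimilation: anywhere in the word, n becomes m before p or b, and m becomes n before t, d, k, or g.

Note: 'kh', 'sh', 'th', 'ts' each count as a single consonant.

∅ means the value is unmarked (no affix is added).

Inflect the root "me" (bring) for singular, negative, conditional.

Attach polarity negative esh- → eshme.
Attach mood conditional ow- → oweshme.
number = singular: zero marking, form stays oweshme.
Apply vowel harmony: oweshme → eweshme.
Nasal assimilation: no change.

eweshme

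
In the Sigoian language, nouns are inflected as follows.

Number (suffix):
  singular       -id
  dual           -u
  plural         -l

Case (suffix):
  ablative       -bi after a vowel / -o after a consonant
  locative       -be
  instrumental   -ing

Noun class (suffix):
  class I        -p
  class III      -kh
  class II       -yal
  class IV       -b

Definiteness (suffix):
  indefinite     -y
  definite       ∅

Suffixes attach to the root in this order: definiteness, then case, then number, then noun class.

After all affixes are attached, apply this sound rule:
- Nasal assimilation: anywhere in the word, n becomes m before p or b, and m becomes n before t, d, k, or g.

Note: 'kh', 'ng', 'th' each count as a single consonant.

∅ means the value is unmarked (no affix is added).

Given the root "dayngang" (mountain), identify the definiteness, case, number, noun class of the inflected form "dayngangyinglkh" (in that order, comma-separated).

indefinite, instrumental, plural, class III

Segment: dayngang-y-ing-l-kh.
definiteness: -y → indefinite.
case: -ing → instrumental.
number: -l → plural.
noun class: -kh → class III.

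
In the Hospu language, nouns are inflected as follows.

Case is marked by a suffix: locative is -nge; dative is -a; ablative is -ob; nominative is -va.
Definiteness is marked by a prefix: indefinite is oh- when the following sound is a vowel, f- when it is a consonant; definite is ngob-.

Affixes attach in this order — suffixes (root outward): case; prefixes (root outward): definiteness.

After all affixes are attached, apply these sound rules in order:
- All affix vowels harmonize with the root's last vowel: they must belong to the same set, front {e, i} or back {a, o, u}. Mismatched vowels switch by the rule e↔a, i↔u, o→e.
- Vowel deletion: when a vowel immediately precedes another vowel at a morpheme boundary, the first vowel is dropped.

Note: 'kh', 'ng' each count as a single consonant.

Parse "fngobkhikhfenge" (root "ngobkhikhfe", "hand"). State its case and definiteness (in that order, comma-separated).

Segment: f-ngobkhikhfe-nge.
case: -nge → locative.
definiteness: oh/f- → indefinite.

locative, indefinite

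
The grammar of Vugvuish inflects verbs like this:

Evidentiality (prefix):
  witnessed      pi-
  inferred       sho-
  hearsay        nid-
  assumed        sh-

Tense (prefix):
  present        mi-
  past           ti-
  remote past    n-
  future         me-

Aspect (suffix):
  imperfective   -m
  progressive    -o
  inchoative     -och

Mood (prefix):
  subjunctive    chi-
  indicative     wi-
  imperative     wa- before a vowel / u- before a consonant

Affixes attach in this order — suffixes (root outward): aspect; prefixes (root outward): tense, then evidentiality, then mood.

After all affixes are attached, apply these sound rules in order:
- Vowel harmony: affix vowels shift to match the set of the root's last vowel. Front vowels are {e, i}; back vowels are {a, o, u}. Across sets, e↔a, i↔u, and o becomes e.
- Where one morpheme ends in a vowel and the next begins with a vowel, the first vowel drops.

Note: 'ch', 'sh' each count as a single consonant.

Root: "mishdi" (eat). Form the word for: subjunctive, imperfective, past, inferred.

Attach tense past ti- → timishdi.
Attach evidentiality inferred sho- → shotimishdi.
Attach mood subjunctive chi- → chishotimishdi.
Attach aspect imperfective -m → chishotimishdim.
Apply vowel harmony: chishotimishdim → chishetimishdim.
Vowel deletion: no change.

chishetimishdim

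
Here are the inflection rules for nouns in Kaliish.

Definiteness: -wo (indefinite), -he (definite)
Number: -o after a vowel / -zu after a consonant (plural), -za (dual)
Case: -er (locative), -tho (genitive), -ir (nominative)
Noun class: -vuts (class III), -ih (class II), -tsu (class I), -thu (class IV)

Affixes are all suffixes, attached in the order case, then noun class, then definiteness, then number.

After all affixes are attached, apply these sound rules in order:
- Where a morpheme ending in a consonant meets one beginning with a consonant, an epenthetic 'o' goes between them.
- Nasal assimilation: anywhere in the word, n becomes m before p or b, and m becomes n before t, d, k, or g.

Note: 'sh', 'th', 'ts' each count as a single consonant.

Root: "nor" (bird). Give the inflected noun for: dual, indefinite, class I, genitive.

Attach case genitive -tho → northo.
Attach noun class class I -tsu → northotsu.
Attach definiteness indefinite -wo → northotsuwo.
Attach number dual -za → northotsuwoza.
Apply epenthesis: northotsuwoza → norothotsuwoza.
Nasal assimilation: no change.

norothotsuwoza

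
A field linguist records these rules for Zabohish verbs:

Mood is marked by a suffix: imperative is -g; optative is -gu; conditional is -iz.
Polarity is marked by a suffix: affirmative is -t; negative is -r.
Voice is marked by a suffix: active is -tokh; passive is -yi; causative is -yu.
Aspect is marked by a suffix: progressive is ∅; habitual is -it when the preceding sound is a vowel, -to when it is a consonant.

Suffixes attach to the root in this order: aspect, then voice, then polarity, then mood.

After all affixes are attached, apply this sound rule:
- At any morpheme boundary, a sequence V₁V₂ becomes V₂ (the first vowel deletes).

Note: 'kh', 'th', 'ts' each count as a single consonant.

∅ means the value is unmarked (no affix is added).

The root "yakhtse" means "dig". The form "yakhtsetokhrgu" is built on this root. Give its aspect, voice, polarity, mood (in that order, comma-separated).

Segment: yakhtse-tokh-r-gu.
aspect: ∅ → progressive.
voice: -tokh → active.
polarity: -r → negative.
mood: -gu → optative.

progressive, active, negative, optative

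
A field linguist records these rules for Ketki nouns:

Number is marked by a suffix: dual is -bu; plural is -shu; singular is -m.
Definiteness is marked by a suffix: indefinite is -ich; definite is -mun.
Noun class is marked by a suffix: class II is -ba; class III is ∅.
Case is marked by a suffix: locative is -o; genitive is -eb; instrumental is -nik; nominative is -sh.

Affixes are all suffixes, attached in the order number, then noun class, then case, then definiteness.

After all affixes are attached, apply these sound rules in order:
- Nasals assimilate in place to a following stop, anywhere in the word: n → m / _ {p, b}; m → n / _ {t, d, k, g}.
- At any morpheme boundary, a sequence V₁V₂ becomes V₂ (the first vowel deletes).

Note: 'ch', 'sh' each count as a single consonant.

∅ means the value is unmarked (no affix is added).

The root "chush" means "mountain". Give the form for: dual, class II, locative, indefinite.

Attach number dual -bu → chushbu.
Attach noun class class II -ba → chushbuba.
Attach case locative -o → chushbubao.
Attach definiteness indefinite -ich → chushbubaoich.
Nasal assimilation: no change.
Apply vowel deletion: chushbubaoich → chushbubich.

chushbubich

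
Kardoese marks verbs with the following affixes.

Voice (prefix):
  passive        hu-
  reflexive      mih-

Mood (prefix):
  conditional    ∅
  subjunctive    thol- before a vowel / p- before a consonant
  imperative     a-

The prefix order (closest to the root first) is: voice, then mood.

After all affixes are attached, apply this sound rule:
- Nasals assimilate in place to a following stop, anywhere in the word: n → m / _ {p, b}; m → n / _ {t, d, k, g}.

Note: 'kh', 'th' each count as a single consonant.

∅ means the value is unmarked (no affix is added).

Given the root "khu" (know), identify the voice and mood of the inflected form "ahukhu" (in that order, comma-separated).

Segment: a-hu-khu.
voice: hu- → passive.
mood: a- → imperative.

passive, imperative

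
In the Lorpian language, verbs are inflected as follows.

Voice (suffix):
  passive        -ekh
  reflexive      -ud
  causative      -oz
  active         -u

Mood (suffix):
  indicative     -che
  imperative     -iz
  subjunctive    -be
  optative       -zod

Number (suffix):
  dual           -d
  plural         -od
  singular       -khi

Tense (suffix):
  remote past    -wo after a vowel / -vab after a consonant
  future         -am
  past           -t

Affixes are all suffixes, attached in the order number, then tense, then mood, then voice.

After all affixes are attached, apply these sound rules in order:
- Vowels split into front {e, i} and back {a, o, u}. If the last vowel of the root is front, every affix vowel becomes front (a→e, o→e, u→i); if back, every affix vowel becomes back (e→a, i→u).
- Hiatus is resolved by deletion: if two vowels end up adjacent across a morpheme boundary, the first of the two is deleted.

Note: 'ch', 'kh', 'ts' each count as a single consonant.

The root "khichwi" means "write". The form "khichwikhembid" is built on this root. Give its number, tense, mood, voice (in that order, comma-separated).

Segment: khichwi-khi-am-be-ud.
number: -khi → singular.
tense: -am → future.
mood: -be → subjunctive.
voice: -ud → reflexive.

singular, future, subjunctive, reflexive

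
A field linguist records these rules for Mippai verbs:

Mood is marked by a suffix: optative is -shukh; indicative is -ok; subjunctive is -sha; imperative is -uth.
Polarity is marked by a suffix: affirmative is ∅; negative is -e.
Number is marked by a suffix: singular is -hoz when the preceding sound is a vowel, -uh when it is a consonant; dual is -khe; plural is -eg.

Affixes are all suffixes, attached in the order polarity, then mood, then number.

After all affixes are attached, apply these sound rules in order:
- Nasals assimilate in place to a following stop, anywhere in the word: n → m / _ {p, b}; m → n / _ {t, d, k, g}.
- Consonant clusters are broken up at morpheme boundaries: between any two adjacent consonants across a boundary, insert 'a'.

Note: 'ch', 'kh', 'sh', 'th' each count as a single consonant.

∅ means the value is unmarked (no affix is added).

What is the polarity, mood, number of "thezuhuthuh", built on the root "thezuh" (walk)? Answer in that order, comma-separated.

Segment: thezuh-uth-uh.
polarity: ∅ → affirmative.
mood: -uth → imperative.
number: -hoz/uh → singular.

affirmative, imperative, singular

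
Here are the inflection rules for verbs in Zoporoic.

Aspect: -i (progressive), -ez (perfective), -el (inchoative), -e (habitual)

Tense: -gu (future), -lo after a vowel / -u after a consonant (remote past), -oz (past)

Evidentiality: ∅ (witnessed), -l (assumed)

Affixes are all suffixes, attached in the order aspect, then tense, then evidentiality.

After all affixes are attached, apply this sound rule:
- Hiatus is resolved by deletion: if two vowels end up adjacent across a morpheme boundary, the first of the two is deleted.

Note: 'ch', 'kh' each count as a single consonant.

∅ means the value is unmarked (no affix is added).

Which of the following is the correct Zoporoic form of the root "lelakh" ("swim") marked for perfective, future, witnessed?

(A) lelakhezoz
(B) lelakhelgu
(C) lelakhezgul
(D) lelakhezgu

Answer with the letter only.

Attach aspect perfective -ez → lelakhez.
Attach tense future -gu → lelakhezgu.
evidentiality = witnessed: zero marking, form stays lelakhezgu.
Vowel deletion: no change.
So the correct form is lelakhezgu, option (D).
(C) lelakhezgul is wrong: it uses assumed instead of witnessed for evidentiality.
(B) lelakhelgu is wrong: it uses inchoative instead of perfective for aspect.
(A) lelakhezoz is wrong: it uses past instead of future for tense.

D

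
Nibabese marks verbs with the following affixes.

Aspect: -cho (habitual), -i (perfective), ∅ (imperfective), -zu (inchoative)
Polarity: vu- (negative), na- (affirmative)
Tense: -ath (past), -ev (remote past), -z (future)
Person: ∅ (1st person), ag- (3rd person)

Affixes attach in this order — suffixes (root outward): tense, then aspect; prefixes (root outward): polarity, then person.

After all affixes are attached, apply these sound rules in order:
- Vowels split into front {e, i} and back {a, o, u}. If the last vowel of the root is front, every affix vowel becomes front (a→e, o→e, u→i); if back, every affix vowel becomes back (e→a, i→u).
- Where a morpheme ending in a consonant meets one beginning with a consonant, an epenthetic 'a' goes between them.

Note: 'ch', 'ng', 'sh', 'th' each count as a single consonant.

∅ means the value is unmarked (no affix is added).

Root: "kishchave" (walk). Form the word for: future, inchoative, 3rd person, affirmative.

eganekishchavezazi

Attach polarity affirmative na- → nakishchave.
Attach person 3rd person ag- → agnakishchave.
Attach tense future -z → agnakishchavez.
Attach aspect inchoative -zu → agnakishchavezzu.
Apply vowel harmony: agnakishchavezzu → egnekishchavezzi.
Apply epenthesis: egnekishchavezzi → eganekishchavezazi.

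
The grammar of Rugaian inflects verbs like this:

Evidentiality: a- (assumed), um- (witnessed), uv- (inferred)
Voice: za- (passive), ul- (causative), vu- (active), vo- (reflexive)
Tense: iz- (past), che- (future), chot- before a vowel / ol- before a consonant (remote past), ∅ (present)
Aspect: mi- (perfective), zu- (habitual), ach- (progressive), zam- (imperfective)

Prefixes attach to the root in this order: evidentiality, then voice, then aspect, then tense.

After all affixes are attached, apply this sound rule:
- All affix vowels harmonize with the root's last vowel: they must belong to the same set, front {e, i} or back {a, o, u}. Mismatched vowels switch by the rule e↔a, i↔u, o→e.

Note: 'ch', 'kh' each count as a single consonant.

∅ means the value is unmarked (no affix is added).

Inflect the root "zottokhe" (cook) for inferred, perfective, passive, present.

mizeivzottokhe

Attach evidentiality inferred uv- → uvzottokhe.
Attach voice passive za- → zauvzottokhe.
Attach aspect perfective mi- → mizauvzottokhe.
tense = present: zero marking, form stays mizauvzottokhe.
Apply vowel harmony: mizauvzottokhe → mizeivzottokhe.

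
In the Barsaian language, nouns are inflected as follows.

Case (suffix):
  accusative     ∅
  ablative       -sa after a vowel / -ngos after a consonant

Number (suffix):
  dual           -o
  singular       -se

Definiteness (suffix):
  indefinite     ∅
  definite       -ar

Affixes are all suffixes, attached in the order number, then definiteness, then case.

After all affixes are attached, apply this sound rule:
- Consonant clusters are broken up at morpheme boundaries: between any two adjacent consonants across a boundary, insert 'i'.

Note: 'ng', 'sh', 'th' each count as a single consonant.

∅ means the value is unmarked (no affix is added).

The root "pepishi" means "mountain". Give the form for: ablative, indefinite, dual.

pepishiosa

Attach number dual -o → pepishio.
definiteness = indefinite: zero marking, form stays pepishio.
Attach case ablative -sa (after vowel 'o') → pepishiosa.
Epenthesis: no change.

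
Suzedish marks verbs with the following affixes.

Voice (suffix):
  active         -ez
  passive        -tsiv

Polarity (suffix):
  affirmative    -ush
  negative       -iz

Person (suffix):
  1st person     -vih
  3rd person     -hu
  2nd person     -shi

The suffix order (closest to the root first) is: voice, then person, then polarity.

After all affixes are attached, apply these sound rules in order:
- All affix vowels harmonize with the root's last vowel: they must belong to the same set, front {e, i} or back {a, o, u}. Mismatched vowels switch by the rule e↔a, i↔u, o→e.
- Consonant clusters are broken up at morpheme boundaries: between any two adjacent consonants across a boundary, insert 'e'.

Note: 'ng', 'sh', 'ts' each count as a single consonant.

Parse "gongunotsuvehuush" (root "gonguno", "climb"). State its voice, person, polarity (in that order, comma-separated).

Segment: gonguno-tsiv-hu-ush.
voice: -tsiv → passive.
person: -hu → 3rd person.
polarity: -ush → affirmative.

passive, 3rd person, affirmative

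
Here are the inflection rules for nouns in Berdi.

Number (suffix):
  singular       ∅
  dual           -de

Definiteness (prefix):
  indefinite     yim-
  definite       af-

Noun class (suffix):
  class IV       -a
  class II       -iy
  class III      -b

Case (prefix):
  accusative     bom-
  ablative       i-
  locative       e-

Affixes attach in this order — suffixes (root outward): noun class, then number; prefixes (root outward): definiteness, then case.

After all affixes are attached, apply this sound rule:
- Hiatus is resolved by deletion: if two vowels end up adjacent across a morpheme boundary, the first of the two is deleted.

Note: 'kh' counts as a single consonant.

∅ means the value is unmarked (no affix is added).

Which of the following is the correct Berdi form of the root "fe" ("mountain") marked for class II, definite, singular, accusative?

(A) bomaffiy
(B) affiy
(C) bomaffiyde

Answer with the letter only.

Attach noun class class II -iy → feiy.
number = singular: zero marking, form stays feiy.
Attach definiteness definite af- → affeiy.
Attach case accusative bom- → bomaffeiy.
Apply vowel deletion: bomaffeiy → bomaffiy.
So the correct form is bomaffiy, option (A).
(B) affiy is wrong: it uses ablative instead of accusative for case.
(C) bomaffiyde is wrong: it uses dual instead of singular for number.

A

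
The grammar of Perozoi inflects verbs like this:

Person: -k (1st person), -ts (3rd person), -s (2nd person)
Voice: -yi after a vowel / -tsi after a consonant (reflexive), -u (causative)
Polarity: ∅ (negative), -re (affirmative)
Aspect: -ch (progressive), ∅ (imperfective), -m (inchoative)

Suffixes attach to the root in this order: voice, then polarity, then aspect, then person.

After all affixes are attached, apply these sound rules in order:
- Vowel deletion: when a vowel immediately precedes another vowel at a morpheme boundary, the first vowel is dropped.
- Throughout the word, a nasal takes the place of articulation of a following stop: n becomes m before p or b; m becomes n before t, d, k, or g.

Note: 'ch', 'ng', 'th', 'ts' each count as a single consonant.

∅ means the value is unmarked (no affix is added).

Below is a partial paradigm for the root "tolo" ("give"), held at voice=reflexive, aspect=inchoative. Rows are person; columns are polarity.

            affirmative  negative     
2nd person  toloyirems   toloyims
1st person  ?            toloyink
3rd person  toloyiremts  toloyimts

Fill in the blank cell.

toloyirenk

Attach voice reflexive -yi (after vowel 'o') → toloyi.
Attach polarity affirmative -re → toloyire.
Attach aspect inchoative -m → toloyirem.
Attach person 1st person -k → toloyiremk.
Vowel deletion: no change.
Apply nasal assimilation: toloyiremk → toloyirenk.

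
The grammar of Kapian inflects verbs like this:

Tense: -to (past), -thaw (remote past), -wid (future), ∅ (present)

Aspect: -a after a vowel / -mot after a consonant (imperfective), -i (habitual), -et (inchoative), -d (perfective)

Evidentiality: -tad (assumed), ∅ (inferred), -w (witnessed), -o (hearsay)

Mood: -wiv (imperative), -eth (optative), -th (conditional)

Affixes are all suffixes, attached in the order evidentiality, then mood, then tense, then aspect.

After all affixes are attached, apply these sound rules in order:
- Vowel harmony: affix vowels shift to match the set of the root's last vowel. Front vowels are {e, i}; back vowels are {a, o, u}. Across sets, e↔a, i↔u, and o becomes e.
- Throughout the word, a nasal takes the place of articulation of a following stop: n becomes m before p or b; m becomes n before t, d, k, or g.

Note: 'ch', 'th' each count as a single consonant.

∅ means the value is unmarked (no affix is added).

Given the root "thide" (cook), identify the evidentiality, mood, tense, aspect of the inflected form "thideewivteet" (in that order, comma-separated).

hearsay, imperative, past, inchoative

Segment: thide-o-wiv-to-et.
evidentiality: -o → hearsay.
mood: -wiv → imperative.
tense: -to → past.
aspect: -et → inchoative.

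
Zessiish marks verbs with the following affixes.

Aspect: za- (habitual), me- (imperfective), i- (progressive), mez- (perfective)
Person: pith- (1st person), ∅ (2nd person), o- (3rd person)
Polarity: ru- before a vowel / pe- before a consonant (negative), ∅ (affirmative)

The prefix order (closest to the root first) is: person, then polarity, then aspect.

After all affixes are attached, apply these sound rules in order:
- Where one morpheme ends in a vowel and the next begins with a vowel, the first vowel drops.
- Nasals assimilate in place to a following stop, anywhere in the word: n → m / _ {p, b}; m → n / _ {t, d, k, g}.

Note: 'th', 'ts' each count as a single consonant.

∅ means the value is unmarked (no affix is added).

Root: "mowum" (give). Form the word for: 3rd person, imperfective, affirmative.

momowum

Attach person 3rd person o- → omowum.
polarity = affirmative: zero marking, form stays omowum.
Attach aspect imperfective me- → meomowum.
Apply vowel deletion: meomowum → momowum.
Nasal assimilation: no change.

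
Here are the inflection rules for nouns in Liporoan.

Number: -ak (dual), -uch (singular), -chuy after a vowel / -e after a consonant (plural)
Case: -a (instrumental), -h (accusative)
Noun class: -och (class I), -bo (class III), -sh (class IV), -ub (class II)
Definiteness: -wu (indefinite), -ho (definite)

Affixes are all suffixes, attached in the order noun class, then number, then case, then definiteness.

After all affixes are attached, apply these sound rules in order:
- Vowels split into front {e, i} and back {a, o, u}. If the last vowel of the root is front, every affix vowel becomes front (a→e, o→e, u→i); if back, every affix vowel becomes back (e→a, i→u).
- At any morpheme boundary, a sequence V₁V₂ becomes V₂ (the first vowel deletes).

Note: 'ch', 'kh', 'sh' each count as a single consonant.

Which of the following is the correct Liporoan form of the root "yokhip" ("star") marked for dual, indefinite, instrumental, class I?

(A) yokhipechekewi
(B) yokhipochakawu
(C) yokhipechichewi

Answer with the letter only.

Attach noun class class I -och → yokhipoch.
Attach number dual -ak → yokhipochak.
Attach case instrumental -a → yokhipochaka.
Attach definiteness indefinite -wu → yokhipochakawu.
Apply vowel harmony: yokhipochakawu → yokhipechekewi.
Vowel deletion: no change.
So the correct form is yokhipechekewi, option (A).
(B) yokhipochakawu is wrong: it fails to apply the sound rule(s).
(C) yokhipechichewi is wrong: it uses singular instead of dual for number.

A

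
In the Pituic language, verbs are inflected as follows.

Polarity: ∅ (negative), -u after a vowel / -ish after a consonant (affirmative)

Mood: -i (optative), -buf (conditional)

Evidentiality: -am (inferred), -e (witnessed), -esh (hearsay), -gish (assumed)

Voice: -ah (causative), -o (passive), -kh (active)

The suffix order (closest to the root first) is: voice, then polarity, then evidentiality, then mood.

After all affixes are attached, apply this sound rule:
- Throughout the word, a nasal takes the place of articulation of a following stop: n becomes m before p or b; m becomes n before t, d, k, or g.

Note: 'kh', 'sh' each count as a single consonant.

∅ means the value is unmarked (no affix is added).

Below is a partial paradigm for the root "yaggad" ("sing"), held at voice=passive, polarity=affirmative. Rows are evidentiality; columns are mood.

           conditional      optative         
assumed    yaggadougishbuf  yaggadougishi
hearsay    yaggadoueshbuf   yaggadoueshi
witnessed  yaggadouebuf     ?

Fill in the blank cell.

yaggadouei

Attach voice passive -o → yaggado.
Attach polarity affirmative -u (after vowel 'o') → yaggadou.
Attach evidentiality witnessed -e → yaggadoue.
Attach mood optative -i → yaggadouei.
Nasal assimilation: no change.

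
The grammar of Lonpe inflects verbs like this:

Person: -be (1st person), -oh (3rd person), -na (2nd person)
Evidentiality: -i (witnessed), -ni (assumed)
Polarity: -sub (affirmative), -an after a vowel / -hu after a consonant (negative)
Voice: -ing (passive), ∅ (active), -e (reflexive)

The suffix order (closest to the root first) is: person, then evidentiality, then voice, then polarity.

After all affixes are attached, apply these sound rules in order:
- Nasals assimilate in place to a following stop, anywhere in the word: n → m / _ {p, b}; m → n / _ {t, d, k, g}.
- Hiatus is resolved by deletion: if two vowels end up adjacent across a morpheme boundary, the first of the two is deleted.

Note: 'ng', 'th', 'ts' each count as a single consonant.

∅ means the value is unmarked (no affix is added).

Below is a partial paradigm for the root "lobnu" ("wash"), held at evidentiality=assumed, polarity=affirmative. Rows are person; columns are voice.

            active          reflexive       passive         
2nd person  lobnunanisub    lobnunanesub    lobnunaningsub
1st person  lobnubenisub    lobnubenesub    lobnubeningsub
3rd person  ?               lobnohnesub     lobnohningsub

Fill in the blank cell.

Attach person 3rd person -oh → lobnuoh.
Attach evidentiality assumed -ni → lobnuohni.
voice = active: zero marking, form stays lobnuohni.
Attach polarity affirmative -sub → lobnuohnisub.
Nasal assimilation: no change.
Apply vowel deletion: lobnuohnisub → lobnohnisub.

lobnohnisub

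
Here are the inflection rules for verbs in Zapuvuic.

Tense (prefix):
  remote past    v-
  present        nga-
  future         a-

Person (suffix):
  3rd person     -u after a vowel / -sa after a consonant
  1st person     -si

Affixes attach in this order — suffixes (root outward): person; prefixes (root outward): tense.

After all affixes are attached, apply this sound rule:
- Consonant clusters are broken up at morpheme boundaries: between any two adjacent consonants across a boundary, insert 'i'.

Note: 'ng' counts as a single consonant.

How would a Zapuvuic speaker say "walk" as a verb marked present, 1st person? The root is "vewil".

Attach tense present nga- → ngavewil.
Attach person 1st person -si → ngavewilsi.
Apply epenthesis: ngavewilsi → ngavewilisi.

ngavewilisi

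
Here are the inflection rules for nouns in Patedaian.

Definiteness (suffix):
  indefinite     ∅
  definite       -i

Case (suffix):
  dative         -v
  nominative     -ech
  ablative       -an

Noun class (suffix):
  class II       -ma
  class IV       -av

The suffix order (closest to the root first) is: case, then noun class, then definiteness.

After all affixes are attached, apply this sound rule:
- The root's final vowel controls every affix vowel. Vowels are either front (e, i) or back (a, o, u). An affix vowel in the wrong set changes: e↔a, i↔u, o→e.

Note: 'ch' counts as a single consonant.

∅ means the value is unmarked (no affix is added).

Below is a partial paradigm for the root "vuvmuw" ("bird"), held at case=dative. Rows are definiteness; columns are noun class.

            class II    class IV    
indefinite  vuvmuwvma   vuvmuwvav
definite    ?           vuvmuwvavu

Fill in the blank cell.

vuvmuwvmau

Attach case dative -v → vuvmuwv.
Attach noun class class II -ma → vuvmuwvma.
Attach definiteness definite -i → vuvmuwvmai.
Apply vowel harmony: vuvmuwvmai → vuvmuwvmau.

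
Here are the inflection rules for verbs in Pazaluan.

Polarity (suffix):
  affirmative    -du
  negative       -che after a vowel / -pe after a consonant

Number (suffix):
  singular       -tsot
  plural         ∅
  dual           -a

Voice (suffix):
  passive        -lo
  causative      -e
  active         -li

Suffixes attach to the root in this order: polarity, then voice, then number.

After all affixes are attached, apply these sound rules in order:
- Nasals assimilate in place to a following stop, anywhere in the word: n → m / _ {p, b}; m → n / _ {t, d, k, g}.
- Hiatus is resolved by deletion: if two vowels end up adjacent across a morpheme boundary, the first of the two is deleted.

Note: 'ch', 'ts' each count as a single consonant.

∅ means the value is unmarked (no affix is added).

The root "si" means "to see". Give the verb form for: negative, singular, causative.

sichetsot

Attach polarity negative -che (after vowel 'i') → siche.
Attach voice causative -e → sichee.
Attach number singular -tsot → sicheetsot.
Nasal assimilation: no change.
Apply vowel deletion: sicheetsot → sichetsot.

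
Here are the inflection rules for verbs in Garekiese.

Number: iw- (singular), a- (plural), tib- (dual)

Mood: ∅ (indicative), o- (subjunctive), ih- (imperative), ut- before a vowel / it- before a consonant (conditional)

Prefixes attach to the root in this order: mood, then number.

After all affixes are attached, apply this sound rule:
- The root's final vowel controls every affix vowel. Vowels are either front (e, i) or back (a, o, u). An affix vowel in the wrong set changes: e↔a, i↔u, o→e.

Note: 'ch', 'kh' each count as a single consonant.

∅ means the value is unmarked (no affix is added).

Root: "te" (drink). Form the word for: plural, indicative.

ete

mood = indicative: zero marking, form stays te.
Attach number plural a- → ate.
Apply vowel harmony: ate → ete.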